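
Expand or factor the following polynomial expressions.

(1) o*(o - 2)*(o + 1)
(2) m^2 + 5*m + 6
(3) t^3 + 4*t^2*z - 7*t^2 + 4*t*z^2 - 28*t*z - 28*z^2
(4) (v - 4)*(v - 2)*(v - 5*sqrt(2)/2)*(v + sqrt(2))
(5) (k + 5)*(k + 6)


(1) = o^3 - o^2 - 2*o
(2) = (m + 2)*(m + 3)
(3) = (t - 7)*(t + 2*z)^2
(4) = v^4 - 6*v^3 - 3*sqrt(2)*v^3/2 + 3*v^2 + 9*sqrt(2)*v^2 - 12*sqrt(2)*v + 30*v - 40
(5) = k^2 + 11*k + 30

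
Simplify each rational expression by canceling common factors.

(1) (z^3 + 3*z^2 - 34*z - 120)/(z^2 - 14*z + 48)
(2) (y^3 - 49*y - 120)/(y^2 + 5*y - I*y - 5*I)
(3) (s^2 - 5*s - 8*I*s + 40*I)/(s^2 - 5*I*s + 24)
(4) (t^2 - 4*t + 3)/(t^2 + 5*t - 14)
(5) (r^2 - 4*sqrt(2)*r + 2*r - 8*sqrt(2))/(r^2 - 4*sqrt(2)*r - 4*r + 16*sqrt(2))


(1) = (z^2 + 9*z + 20)/(z - 8)
(2) = (y^2 - 5*y - 24)/(y - I)
(3) = (s - 5)/(s + 3*I)
(4) = (t^2 - 4*t + 3)/(t^2 + 5*t - 14)
(5) = (r + 2)/(r - 4)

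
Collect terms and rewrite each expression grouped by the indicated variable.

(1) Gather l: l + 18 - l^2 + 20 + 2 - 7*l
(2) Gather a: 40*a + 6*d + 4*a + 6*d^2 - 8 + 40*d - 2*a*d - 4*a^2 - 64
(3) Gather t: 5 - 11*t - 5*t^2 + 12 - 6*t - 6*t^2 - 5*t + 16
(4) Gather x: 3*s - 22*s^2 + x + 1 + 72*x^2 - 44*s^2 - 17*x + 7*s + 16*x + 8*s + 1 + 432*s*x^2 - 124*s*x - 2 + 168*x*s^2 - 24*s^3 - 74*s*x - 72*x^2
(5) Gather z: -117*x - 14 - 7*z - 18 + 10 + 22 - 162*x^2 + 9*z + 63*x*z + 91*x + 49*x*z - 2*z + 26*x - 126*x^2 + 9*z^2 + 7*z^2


(1) = -l^2 - 6*l + 40
(2) = -4*a^2 + a*(44 - 2*d) + 6*d^2 + 46*d - 72
(3) = -11*t^2 - 22*t + 33
(4) = -24*s^3 - 66*s^2 + 432*s*x^2 + 18*s + x*(168*s^2 - 198*s)
(5) = -288*x^2 + 112*x*z + 16*z^2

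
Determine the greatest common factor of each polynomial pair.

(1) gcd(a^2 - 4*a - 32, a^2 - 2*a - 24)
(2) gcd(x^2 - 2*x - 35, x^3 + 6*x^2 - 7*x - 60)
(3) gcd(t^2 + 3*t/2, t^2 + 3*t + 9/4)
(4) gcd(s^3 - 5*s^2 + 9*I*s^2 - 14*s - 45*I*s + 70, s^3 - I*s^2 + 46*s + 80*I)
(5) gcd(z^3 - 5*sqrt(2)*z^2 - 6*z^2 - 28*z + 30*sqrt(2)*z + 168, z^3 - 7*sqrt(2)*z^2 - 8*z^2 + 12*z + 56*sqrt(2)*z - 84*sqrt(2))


(1) = gcd((a - 8)*(a + 4), (a - 6)*(a + 4)) = a + 4
(2) = gcd((x - 7)*(x + 5), (x - 3)*(x + 4)*(x + 5)) = x + 5
(3) = t + 3/2
(4) = gcd((s - 5)*(s + 2*I)*(s + 7*I), (s - 8*I)*(s + 2*I)*(s + 5*I)) = s + 2*I
(5) = gcd((z - 6)*(z - 7*sqrt(2))*(z + 2*sqrt(2)), (z - 6)*(z - 2)*(z - 7*sqrt(2))) = z^2 + z*(-7*sqrt(2) - 6) + 42*sqrt(2)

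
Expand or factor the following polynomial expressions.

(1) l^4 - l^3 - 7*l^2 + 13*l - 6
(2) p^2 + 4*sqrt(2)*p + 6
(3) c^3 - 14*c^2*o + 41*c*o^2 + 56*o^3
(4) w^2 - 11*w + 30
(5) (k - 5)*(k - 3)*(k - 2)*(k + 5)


(1) = (l - 2)*(l - 1)^2*(l + 3)
(2) = (p + sqrt(2))*(p + 3*sqrt(2))
(3) = (c - 8*o)*(c - 7*o)*(c + o)
(4) = (w - 6)*(w - 5)
(5) = k^4 - 5*k^3 - 19*k^2 + 125*k - 150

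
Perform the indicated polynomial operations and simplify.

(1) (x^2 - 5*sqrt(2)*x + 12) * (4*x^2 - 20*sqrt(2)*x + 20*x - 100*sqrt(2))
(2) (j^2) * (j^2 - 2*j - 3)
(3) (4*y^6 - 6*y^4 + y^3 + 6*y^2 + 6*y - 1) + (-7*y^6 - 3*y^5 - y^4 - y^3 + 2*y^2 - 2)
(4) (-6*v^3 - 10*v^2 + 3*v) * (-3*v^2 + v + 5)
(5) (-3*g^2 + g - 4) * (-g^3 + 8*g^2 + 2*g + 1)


(1) = 4*x^4 - 40*sqrt(2)*x^3 + 20*x^3 - 200*sqrt(2)*x^2 + 248*x^2 - 240*sqrt(2)*x + 1240*x - 1200*sqrt(2)
(2) = j^4 - 2*j^3 - 3*j^2
(3) = -3*y^6 - 3*y^5 - 7*y^4 + 8*y^2 + 6*y - 3
(4) = 18*v^5 + 24*v^4 - 49*v^3 - 47*v^2 + 15*v
(5) = 3*g^5 - 25*g^4 + 6*g^3 - 33*g^2 - 7*g - 4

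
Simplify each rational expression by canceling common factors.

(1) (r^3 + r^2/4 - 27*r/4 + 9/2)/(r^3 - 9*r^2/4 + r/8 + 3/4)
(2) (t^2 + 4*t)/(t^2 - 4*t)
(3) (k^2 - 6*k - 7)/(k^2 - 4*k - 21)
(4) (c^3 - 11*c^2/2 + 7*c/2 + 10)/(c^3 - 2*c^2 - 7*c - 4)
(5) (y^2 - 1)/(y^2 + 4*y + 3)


(1) = (2*r + 6)/(2*r + 1)
(2) = (t + 4)/(t - 4)
(3) = (k + 1)/(k + 3)
(4) = (2*c - 5)/(2*c + 2)
(5) = (y - 1)/(y + 3)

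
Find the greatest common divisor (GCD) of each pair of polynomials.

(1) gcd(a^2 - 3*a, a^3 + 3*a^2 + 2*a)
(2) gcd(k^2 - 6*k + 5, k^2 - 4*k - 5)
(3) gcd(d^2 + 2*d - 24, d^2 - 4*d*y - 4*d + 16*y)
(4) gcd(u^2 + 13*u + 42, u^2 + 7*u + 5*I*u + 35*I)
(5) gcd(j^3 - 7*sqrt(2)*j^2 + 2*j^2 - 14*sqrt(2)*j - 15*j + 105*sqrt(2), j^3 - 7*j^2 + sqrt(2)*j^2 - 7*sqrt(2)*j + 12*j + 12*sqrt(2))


(1) = gcd(a*(a - 3), a*(a + 1)*(a + 2)) = a
(2) = k - 5
(3) = d - 4
(4) = gcd((u + 6)*(u + 7), (u + 7)*(u + 5*I)) = u + 7
(5) = gcd((j - 3)*(j + 5)*(j - 7*sqrt(2)), (j - 4)*(j - 3)*(j + sqrt(2))) = j - 3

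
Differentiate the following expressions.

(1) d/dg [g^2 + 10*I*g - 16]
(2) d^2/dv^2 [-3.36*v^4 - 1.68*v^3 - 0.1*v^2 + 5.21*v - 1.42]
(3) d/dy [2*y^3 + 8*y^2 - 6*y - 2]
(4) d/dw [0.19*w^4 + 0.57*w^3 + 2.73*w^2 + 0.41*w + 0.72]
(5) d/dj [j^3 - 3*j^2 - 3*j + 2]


(1) = 2*g + 10*I
(2) = -40.32*v^2 - 10.08*v - 0.2
(3) = 6*y^2 + 16*y - 6
(4) = 0.76*w^3 + 1.71*w^2 + 5.46*w + 0.41
(5) = 3*j^2 - 6*j - 3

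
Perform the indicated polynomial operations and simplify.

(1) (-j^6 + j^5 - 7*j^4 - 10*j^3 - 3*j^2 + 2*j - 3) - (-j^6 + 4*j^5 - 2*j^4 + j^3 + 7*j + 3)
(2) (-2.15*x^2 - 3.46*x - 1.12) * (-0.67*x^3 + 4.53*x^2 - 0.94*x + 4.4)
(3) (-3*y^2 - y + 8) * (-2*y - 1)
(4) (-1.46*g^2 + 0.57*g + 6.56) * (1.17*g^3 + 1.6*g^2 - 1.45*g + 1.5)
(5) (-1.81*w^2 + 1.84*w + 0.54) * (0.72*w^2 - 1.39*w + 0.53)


(1) = -3*j^5 - 5*j^4 - 11*j^3 - 3*j^2 - 5*j - 6
(2) = 1.4405*x^5 - 7.4213*x^4 - 12.9024*x^3 - 11.2812*x^2 - 14.1712*x - 4.928
(3) = 6*y^3 + 5*y^2 - 15*y - 8
(4) = -1.7082*g^5 - 1.6691*g^4 + 10.7042*g^3 + 7.4795*g^2 - 8.657*g + 9.84
(5) = -1.3032*w^4 + 3.8407*w^3 - 3.1281*w^2 + 0.2246*w + 0.2862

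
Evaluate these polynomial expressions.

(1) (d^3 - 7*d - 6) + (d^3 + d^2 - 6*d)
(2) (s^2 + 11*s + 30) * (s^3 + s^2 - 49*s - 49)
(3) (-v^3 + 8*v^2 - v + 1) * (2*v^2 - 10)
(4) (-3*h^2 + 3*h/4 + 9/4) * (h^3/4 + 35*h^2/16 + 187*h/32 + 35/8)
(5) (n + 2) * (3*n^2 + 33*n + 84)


(1) = 2*d^3 + d^2 - 13*d - 6
(2) = s^5 + 12*s^4 - 8*s^3 - 558*s^2 - 2009*s - 1470
(3) = -2*v^5 + 16*v^4 + 8*v^3 - 78*v^2 + 10*v - 10
(4) = -3*h^5/4 - 51*h^4/8 - 981*h^3/64 - 489*h^2/128 + 2103*h/128 + 315/32
(5) = 3*n^3 + 39*n^2 + 150*n + 168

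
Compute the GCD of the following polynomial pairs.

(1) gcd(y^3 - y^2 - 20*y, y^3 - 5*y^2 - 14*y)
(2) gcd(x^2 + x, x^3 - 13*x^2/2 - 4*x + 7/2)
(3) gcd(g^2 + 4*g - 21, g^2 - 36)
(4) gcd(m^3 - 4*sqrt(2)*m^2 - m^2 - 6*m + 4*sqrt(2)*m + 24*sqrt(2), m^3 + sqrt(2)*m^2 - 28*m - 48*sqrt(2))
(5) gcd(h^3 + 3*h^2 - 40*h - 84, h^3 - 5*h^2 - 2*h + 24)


(1) = gcd(y*(y - 5)*(y + 4), y*(y - 7)*(y + 2)) = y
(2) = gcd(x*(x + 1), (x - 7)*(x - 1/2)*(x + 1)) = x + 1
(3) = 1
(4) = m - 4*sqrt(2)
(5) = gcd((h - 6)*(h + 2)*(h + 7), (h - 4)*(h - 3)*(h + 2)) = h + 2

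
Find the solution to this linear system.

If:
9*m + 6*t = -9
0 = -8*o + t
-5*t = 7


Then:
m = -1/15
o = -7/40
t = -7/5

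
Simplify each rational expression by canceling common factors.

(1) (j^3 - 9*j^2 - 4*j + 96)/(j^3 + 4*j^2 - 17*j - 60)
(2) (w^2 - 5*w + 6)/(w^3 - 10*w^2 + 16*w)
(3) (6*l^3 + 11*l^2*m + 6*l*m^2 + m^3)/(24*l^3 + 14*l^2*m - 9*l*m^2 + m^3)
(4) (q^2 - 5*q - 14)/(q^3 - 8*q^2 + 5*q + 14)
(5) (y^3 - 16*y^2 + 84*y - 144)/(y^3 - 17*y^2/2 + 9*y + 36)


(1) = (j - 8)/(j + 5)
(2) = (w - 3)/(w^2 - 8*w)
(3) = (6*l^2 + 5*l*m + m^2)/(24*l^2 - 10*l*m + m^2)
(4) = (q + 2)/(q^2 - q - 2)
(5) = (2*y - 12)/(2*y + 3)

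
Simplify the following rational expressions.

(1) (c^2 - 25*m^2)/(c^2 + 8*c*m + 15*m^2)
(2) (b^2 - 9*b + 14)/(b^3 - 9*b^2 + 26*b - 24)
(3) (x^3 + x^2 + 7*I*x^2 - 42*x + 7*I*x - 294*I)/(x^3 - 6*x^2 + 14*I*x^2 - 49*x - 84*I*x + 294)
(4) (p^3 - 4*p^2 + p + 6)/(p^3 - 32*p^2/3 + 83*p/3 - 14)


(1) = (c - 5*m)/(c + 3*m)
(2) = (b - 7)/(b^2 - 7*b + 12)
(3) = (x + 7)/(x + 7*I)
(4) = (3*p^2 - 3*p - 6)/(3*p^2 - 23*p + 14)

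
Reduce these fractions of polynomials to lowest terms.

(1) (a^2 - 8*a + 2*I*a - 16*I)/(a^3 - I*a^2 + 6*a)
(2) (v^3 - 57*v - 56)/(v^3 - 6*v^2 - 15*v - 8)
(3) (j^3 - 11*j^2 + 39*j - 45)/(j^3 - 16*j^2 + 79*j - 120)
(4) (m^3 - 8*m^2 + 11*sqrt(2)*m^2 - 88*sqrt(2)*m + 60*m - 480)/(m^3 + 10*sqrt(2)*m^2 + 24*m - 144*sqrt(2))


(1) = (a - 8)/(a^2 - 3*I*a)
(2) = (v + 7)/(v + 1)
(3) = (j - 3)/(j - 8)
(4) = (m^2 + m*(-8 + 5*sqrt(2)) - 40*sqrt(2))/(m^2 + 4*sqrt(2)*m - 24)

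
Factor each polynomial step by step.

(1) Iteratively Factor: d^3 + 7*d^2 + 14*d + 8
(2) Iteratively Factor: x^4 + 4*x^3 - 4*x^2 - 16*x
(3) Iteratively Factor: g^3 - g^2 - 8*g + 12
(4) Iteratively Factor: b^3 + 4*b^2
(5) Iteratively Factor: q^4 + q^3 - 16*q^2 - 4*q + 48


(1) = (d + 2)*(d^2 + 5*d + 4) = (d + 2)*(d + 4)*(d + 1)
(2) = (x + 4)*(x^3 - 4*x) = (x + 2)*(x + 4)*(x^2 - 2*x) = (x - 2)*(x + 2)*(x + 4)*(x)
(3) = (g - 2)*(g^2 + g - 6) = (g - 2)^2*(g + 3)
(4) = (b)*(b^2 + 4*b) = b^2*(b + 4)
(5) = (q - 3)*(q^3 + 4*q^2 - 4*q - 16) = (q - 3)*(q + 4)*(q^2 - 4) = (q - 3)*(q + 2)*(q + 4)*(q - 2)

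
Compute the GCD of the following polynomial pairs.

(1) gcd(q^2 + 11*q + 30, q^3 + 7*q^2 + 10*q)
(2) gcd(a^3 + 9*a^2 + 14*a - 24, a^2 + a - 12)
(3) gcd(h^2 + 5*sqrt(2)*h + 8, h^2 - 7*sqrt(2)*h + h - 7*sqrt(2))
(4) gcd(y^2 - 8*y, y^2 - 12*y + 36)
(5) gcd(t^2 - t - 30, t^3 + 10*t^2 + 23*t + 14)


(1) = q + 5
(2) = gcd((a - 1)*(a + 4)*(a + 6), (a - 3)*(a + 4)) = a + 4
(3) = 1
(4) = 1
(5) = 1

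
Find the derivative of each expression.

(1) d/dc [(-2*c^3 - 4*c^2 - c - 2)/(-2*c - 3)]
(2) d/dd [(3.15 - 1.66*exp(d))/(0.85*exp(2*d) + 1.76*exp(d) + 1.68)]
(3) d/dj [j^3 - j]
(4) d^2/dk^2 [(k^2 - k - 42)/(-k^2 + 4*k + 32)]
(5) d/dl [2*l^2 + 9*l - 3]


(1) = (8*c^3 + 26*c^2 + 24*c - 1)/(4*c^2 + 12*c + 9)
(2) = (1.411*exp(2*d) - 5.355*exp(d) - 8.3328)*exp(d)/(0.7225*exp(4*d) + 2.992*exp(3*d) + 5.9536*exp(2*d) + 5.9136*exp(d) + 2.8224)
(3) = 3*j^2 - 1
(4) = 6*(-k^3 + 10*k^2 - 136*k + 288)/(k^6 - 12*k^5 - 48*k^4 + 704*k^3 + 1536*k^2 - 12288*k - 32768)
(5) = 4*l + 9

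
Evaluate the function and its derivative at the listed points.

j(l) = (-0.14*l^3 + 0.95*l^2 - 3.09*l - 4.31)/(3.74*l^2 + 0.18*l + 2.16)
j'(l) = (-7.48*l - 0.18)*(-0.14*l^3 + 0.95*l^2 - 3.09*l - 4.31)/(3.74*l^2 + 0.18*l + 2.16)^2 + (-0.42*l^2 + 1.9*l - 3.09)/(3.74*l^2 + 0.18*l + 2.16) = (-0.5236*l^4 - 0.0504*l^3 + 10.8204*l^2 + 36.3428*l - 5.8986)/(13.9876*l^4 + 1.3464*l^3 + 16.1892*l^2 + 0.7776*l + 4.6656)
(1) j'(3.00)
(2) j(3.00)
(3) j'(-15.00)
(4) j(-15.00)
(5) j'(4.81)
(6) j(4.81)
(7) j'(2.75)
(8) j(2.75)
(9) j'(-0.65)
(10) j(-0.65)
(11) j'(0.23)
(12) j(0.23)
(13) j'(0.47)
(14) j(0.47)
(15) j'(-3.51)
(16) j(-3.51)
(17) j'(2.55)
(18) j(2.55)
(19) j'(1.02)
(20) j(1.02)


(1) = 0.12
(2) = -0.24
(3) = -0.03
(4) = 0.87
(5) = 0.02
(6) = -0.14
(7) = 0.15
(8) = -0.28
(9) = -1.91
(10) = -0.51
(11) = 0.53
(12) = -2.07
(13) = 1.44
(14) = -1.81
(15) = -0.03
(16) = 0.51
(17) = 0.18
(18) = -0.31
(19) = 1.08
(20) = -1.06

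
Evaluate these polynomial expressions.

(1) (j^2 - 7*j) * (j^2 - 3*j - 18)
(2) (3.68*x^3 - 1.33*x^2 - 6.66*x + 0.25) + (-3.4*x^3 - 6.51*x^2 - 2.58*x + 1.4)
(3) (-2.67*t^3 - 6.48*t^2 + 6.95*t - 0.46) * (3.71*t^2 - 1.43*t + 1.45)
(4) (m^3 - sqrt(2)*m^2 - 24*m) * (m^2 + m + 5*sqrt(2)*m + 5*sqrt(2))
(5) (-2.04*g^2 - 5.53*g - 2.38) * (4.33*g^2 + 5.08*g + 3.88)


(1) = j^4 - 10*j^3 + 3*j^2 + 126*j
(2) = 0.28*x^3 - 7.84*x^2 - 9.24*x + 1.65
(3) = -9.9057*t^5 - 20.2227*t^4 + 31.1794*t^3 - 21.0411*t^2 + 10.7353*t - 0.667
(4) = m^5 + m^4 + 4*sqrt(2)*m^4 - 34*m^3 + 4*sqrt(2)*m^3 - 120*sqrt(2)*m^2 - 34*m^2 - 120*sqrt(2)*m
(5) = -8.8332*g^4 - 34.3081*g^3 - 46.313*g^2 - 33.5468*g - 9.2344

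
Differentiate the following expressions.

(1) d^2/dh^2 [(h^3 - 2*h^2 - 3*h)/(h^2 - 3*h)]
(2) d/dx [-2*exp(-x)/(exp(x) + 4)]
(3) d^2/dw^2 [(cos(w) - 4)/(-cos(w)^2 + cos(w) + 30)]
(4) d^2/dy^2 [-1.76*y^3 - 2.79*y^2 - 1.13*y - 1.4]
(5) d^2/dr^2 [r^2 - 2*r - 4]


(1) = 0
(2) = 4*(exp(x) + 2)*exp(-x)/(exp(2*x) + 8*exp(x) + 16)
(3) = (-9*sin(w)^4*cos(w) + 15*sin(w)^4 - 520*sin(w)^2 - 958*cos(w) - 99*cos(3*w)/2 + cos(5*w)/2 + 197)/(sin(w)^2 + cos(w) + 29)^3
(4) = -10.56*y - 5.58
(5) = 2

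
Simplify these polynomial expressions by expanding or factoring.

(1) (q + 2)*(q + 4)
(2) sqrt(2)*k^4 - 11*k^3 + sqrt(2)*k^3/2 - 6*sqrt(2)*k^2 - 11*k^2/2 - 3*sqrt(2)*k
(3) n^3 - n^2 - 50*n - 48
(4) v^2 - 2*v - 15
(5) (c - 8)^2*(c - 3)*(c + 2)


(1) = q^2 + 6*q + 8
(2) = k*(k - 6*sqrt(2))*(k + sqrt(2)/2)*(sqrt(2)*k + sqrt(2)/2)
(3) = (n - 8)*(n + 1)*(n + 6)
(4) = (v - 5)*(v + 3)
(5) = c^4 - 17*c^3 + 74*c^2 + 32*c - 384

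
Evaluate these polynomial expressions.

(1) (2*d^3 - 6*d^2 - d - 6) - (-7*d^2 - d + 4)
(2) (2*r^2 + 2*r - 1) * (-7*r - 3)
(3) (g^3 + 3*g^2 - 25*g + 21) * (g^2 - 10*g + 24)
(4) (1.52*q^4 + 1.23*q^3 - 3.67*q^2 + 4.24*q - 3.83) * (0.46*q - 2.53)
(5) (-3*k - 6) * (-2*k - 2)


(1) = 2*d^3 + d^2 - 10
(2) = -14*r^3 - 20*r^2 + r + 3
(3) = g^5 - 7*g^4 - 31*g^3 + 343*g^2 - 810*g + 504
(4) = 0.6992*q^5 - 3.2798*q^4 - 4.8001*q^3 + 11.2355*q^2 - 12.489*q + 9.6899
(5) = 6*k^2 + 18*k + 12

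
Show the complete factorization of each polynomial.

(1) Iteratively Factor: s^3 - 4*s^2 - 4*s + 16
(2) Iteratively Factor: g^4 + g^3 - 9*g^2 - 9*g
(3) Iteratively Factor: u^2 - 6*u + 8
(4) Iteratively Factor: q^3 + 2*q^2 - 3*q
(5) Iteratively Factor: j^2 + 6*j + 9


(1) = (s - 2)*(s^2 - 2*s - 8) = (s - 2)*(s + 2)*(s - 4)
(2) = (g - 3)*(g^3 + 4*g^2 + 3*g) = g*(g - 3)*(g^2 + 4*g + 3) = g*(g - 3)*(g + 1)*(g + 3)
(3) = (u - 4)*(u - 2)
(4) = (q - 1)*(q^2 + 3*q) = (q - 1)*(q + 3)*(q)
(5) = (j + 3)*(j + 3)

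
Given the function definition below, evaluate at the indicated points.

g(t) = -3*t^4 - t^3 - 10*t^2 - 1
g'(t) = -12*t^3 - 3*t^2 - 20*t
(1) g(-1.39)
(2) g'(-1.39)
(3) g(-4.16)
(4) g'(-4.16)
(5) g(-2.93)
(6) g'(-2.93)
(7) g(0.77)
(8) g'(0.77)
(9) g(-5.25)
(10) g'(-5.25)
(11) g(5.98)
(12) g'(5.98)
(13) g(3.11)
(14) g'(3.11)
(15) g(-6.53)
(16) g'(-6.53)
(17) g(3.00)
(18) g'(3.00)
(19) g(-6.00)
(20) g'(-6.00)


(1) = -28.83
(2) = 54.23
(3) = -1000.52
(4) = 895.18
(5) = -282.80
(6) = 334.69
(7) = -8.44
(8) = -22.66
(9) = -2411.00
(10) = 1758.75
(11) = -4408.87
(12) = -2793.05
(13) = -408.45
(14) = -452.18
(15) = -5603.70
(16) = 3344.02
(17) = -361.00
(18) = -411.00
(19) = -4033.00
(20) = 2604.00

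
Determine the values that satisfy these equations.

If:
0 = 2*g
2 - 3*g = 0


Then:
No Solution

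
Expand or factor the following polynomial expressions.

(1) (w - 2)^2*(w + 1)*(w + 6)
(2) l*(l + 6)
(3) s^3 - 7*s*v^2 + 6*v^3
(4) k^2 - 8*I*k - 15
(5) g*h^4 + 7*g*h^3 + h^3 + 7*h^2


(1) = w^4 + 3*w^3 - 18*w^2 + 4*w + 24
(2) = l^2 + 6*l
(3) = (s - 2*v)*(s - v)*(s + 3*v)
(4) = (k - 5*I)*(k - 3*I)
(5) = h^2*(h + 7)*(g*h + 1)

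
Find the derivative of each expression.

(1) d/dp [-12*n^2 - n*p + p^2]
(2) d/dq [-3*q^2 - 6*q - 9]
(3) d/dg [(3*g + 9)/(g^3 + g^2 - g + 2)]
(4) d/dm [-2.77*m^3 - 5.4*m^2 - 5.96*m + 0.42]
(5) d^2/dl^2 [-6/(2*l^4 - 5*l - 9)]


(1) = -n + 2*p
(2) = -6*q - 6
(3) = 3*(g^3 + g^2 - g - (g + 3)*(3*g^2 + 2*g - 1) + 2)/(g^3 + g^2 - g + 2)^2
(4) = -8.31*m^2 - 10.8*m - 5.96
(5) = 12*(12*l^2*(-2*l^4 + 5*l + 9) + (8*l^3 - 5)^2)/(-2*l^4 + 5*l + 9)^3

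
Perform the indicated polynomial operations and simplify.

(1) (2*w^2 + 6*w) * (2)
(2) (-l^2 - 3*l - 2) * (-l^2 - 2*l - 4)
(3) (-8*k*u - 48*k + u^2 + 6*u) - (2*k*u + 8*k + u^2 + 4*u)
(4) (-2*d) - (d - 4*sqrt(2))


(1) = 4*w^2 + 12*w
(2) = l^4 + 5*l^3 + 12*l^2 + 16*l + 8
(3) = -10*k*u - 56*k + 2*u
(4) = -3*d + 4*sqrt(2)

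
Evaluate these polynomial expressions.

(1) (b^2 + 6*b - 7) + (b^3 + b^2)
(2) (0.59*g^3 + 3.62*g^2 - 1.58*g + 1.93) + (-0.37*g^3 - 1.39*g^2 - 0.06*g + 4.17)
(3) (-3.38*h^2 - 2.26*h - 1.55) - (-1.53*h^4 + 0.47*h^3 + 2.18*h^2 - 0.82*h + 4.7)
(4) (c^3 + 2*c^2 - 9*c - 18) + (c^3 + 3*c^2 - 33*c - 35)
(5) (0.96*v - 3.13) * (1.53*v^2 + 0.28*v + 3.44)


(1) = b^3 + 2*b^2 + 6*b - 7
(2) = 0.22*g^3 + 2.23*g^2 - 1.64*g + 6.1
(3) = 1.53*h^4 - 0.47*h^3 - 5.56*h^2 - 1.44*h - 6.25
(4) = 2*c^3 + 5*c^2 - 42*c - 53
(5) = 1.4688*v^3 - 4.5201*v^2 + 2.426*v - 10.7672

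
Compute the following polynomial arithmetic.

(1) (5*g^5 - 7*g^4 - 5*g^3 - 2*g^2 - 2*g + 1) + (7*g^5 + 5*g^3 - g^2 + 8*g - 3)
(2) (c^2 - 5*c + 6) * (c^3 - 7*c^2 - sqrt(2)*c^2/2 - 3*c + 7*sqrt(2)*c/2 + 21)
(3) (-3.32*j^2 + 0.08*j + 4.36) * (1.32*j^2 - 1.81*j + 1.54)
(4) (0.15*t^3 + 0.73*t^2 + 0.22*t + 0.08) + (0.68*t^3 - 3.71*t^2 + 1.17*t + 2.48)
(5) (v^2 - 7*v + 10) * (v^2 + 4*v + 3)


(1) = 12*g^5 - 7*g^4 - 3*g^2 + 6*g - 2
(2) = c^5 - 12*c^4 - sqrt(2)*c^4/2 + 6*sqrt(2)*c^3 + 38*c^3 - 41*sqrt(2)*c^2/2 - 6*c^2 - 123*c + 21*sqrt(2)*c + 126
(3) = -4.3824*j^4 + 6.1148*j^3 + 0.4976*j^2 - 7.7684*j + 6.7144
(4) = 0.83*t^3 - 2.98*t^2 + 1.39*t + 2.56
(5) = v^4 - 3*v^3 - 15*v^2 + 19*v + 30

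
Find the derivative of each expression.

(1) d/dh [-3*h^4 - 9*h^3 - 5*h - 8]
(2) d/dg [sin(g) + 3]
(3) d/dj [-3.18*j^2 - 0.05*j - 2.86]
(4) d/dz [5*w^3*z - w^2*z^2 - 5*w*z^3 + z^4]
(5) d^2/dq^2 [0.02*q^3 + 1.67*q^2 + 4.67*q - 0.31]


(1) = -12*h^3 - 27*h^2 - 5
(2) = cos(g)
(3) = -6.36*j - 0.05
(4) = 5*w^3 - 2*w^2*z - 15*w*z^2 + 4*z^3
(5) = 0.12*q + 3.34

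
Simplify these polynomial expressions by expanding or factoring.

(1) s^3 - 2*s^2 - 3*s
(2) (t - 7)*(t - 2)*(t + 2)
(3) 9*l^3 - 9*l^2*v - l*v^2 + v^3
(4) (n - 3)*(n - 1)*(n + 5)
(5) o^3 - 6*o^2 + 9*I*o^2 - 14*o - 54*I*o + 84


(1) = s*(s - 3)*(s + 1)
(2) = t^3 - 7*t^2 - 4*t + 28
(3) = (-3*l + v)*(-l + v)*(3*l + v)
(4) = n^3 + n^2 - 17*n + 15
(5) = (o - 6)*(o + 2*I)*(o + 7*I)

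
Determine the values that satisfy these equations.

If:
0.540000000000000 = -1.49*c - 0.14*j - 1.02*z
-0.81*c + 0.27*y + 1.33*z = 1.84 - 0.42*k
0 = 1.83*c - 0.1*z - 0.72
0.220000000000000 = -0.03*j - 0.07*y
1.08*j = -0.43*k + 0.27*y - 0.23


Then:
c = 0.36
j = -3.71
k = 7.82
y = -1.55
z = -0.55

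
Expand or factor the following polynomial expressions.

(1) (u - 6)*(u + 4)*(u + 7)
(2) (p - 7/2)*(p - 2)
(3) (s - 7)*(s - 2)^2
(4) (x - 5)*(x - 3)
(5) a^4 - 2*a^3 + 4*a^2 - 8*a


(1) = u^3 + 5*u^2 - 38*u - 168
(2) = p^2 - 11*p/2 + 7
(3) = s^3 - 11*s^2 + 32*s - 28
(4) = x^2 - 8*x + 15
(5) = a*(a - 2)*(a - 2*I)*(a + 2*I)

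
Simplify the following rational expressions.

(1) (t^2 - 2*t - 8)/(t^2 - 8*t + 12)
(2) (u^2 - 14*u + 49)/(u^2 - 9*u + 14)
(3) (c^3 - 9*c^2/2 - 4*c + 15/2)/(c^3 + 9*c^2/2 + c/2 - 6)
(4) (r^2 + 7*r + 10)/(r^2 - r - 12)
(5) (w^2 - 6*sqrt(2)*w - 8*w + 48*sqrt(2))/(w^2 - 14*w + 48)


(1) = (t^2 - 2*t - 8)/(t^2 - 8*t + 12)
(2) = (u - 7)/(u - 2)
(3) = (c - 5)/(c + 4)
(4) = (r^2 + 7*r + 10)/(r^2 - r - 12)
(5) = (w - 6*sqrt(2))/(w - 6)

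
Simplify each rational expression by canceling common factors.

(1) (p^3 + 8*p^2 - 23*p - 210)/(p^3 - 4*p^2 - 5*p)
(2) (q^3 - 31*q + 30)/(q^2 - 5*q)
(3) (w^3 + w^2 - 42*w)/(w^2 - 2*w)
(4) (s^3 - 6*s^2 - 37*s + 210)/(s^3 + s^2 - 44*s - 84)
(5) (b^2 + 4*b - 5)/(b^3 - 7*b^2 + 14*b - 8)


(1) = (p^2 + 13*p + 42)/(p^2 + p)
(2) = (q^2 + 5*q - 6)/q
(3) = (w^2 + w - 42)/(w - 2)
(4) = (s - 5)/(s + 2)
(5) = (b + 5)/(b^2 - 6*b + 8)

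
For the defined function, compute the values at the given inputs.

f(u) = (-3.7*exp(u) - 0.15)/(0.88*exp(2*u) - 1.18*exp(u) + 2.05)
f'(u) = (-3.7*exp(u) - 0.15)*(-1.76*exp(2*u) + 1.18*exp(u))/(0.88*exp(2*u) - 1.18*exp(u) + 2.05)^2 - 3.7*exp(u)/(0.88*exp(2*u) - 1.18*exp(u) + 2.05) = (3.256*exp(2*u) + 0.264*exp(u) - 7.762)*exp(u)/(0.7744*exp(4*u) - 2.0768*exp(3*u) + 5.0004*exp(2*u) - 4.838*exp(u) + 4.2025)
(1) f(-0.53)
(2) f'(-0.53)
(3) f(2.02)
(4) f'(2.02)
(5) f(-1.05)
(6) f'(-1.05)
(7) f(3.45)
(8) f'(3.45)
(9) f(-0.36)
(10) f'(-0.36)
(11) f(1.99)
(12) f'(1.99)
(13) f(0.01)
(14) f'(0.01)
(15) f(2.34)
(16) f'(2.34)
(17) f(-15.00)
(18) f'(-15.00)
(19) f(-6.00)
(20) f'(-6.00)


(1) = -1.40
(2) = -1.38
(3) = -0.65
(4) = 0.73
(5) = -0.83
(6) = -0.84
(7) = -0.14
(8) = 0.14
(9) = -1.65
(10) = -1.53
(11) = -0.67
(12) = 0.75
(13) = -2.21
(14) = -1.37
(15) = -0.46
(16) = 0.50
(17) = -0.07
(18) = -0.00
(19) = -0.08
(20) = -0.00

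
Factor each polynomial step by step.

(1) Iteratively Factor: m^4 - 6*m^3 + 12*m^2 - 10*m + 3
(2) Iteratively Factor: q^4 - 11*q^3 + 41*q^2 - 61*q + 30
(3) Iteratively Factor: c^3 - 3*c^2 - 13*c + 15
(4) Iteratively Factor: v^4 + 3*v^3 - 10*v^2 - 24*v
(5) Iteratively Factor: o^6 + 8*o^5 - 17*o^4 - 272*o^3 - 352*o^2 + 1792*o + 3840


(1) = (m - 1)*(m^3 - 5*m^2 + 7*m - 3) = (m - 1)^2*(m^2 - 4*m + 3) = (m - 1)^3*(m - 3)
(2) = (q - 5)*(q^3 - 6*q^2 + 11*q - 6) = (q - 5)*(q - 1)*(q^2 - 5*q + 6) = (q - 5)*(q - 3)*(q - 1)*(q - 2)
(3) = (c + 3)*(c^2 - 6*c + 5) = (c - 5)*(c + 3)*(c - 1)
(4) = (v)*(v^3 + 3*v^2 - 10*v - 24) = v*(v - 3)*(v^2 + 6*v + 8) = v*(v - 3)*(v + 4)*(v + 2)
(5) = (o + 4)*(o^5 + 4*o^4 - 33*o^3 - 140*o^2 + 208*o + 960) = (o - 5)*(o + 4)*(o^4 + 9*o^3 + 12*o^2 - 80*o - 192) = (o - 5)*(o + 4)^2*(o^3 + 5*o^2 - 8*o - 48) = (o - 5)*(o + 4)^3*(o^2 + o - 12) = (o - 5)*(o - 3)*(o + 4)^3*(o + 4)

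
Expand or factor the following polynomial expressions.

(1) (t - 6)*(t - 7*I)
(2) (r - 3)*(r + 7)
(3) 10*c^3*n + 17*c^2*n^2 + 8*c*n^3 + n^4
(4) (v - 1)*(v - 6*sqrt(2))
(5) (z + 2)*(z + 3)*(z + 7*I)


(1) = t^2 - 6*t - 7*I*t + 42*I
(2) = r^2 + 4*r - 21
(3) = n*(c + n)*(2*c + n)*(5*c + n)
(4) = v^2 - 6*sqrt(2)*v - v + 6*sqrt(2)
(5) = z^3 + 5*z^2 + 7*I*z^2 + 6*z + 35*I*z + 42*I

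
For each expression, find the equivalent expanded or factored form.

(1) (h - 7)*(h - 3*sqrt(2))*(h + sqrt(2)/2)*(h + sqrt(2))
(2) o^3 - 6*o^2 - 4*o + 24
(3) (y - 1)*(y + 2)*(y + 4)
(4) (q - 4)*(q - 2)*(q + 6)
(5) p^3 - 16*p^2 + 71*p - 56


(1) = h^4 - 7*h^3 - 3*sqrt(2)*h^3/2 - 8*h^2 + 21*sqrt(2)*h^2/2 - 3*sqrt(2)*h + 56*h + 21*sqrt(2)
(2) = (o - 6)*(o - 2)*(o + 2)
(3) = y^3 + 5*y^2 + 2*y - 8
(4) = q^3 - 28*q + 48
(5) = (p - 8)*(p - 7)*(p - 1)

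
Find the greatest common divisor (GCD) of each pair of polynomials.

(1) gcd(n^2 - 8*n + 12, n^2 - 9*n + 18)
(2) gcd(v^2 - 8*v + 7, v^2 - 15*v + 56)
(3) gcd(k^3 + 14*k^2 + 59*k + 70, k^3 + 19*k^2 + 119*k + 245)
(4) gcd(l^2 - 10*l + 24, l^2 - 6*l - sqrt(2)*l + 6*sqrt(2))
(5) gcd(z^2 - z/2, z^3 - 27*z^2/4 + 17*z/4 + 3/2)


(1) = n - 6
(2) = v - 7
(3) = k^2 + 12*k + 35
(4) = gcd((l - 6)*(l - 4), (l - 6)*(l - sqrt(2))) = l - 6
(5) = gcd(z*(z - 1/2), (z - 6)*(z - 1)*(z + 1/4)) = 1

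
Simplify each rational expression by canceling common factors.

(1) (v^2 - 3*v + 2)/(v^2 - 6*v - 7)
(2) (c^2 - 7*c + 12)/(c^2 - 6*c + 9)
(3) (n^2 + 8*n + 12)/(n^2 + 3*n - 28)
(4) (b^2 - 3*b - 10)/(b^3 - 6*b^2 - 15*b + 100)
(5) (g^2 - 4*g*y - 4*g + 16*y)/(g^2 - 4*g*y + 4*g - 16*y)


(1) = (v^2 - 3*v + 2)/(v^2 - 6*v - 7)
(2) = (c - 4)/(c - 3)
(3) = (n^2 + 8*n + 12)/(n^2 + 3*n - 28)
(4) = (b + 2)/(b^2 - b - 20)
(5) = (g - 4)/(g + 4)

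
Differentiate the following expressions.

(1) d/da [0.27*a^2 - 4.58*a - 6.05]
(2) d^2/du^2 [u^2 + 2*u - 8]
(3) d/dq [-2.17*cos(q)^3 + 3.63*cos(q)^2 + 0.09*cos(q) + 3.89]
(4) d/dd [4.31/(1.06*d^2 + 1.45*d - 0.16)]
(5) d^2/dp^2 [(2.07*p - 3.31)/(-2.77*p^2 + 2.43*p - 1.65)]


(1) = 0.54*a - 4.58
(2) = 2
(3) = (6.51*cos(q)^2 - 7.26*cos(q) - 0.09)*sin(q)
(4) = (-9.1372*d - 6.2495)/(1.06*d^2 + 1.45*d - 0.16)^2
(5) = (-(2.07*p - 3.31)*(5.54*p - 2.43)*(11.08*p - 4.86) + (34.4034*p - 28.3976)*(2.77*p^2 - 2.43*p + 1.65))/(2.77*p^2 - 2.43*p + 1.65)^3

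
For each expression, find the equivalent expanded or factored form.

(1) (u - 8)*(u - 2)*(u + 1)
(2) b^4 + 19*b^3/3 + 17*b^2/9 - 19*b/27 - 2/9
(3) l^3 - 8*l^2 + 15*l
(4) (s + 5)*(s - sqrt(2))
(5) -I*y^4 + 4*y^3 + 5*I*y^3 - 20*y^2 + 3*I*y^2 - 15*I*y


(1) = u^3 - 9*u^2 + 6*u + 16
(2) = (b - 1/3)*(b + 1/3)^2*(b + 6)
(3) = l*(l - 5)*(l - 3)
(4) = s^2 - sqrt(2)*s + 5*s - 5*sqrt(2)
(5) = y*(y - 5)*(y + 3*I)*(-I*y + 1)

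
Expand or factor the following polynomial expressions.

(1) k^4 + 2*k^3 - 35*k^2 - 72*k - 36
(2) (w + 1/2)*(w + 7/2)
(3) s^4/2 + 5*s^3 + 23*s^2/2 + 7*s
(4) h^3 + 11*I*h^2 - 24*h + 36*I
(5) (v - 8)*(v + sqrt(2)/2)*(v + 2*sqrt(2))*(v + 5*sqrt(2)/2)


(1) = (k - 6)*(k + 1)^2*(k + 6)
(2) = w^2 + 4*w + 7/4
(3) = s*(s/2 + 1)*(s + 1)*(s + 7)
(4) = (h - I)*(h + 6*I)^2
(5) = v^4 - 8*v^3 + 5*sqrt(2)*v^3 - 40*sqrt(2)*v^2 + 29*v^2/2 - 116*v + 5*sqrt(2)*v - 40*sqrt(2)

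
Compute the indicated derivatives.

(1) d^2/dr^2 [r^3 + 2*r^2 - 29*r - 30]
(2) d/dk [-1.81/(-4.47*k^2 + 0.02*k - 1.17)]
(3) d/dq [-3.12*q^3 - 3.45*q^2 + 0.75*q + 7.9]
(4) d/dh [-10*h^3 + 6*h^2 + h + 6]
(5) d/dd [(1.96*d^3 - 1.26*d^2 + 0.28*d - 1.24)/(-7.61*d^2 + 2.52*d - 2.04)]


(1) = 6*r + 4
(2) = (0.0362 - 16.1814*k)/(4.47*k^2 - 0.02*k + 1.17)^2
(3) = -9.36*q^2 - 6.9*q + 0.75
(4) = -30*h^2 + 12*h + 1
(5) = (-14.9156*d^4 + 9.8784*d^3 - 13.0396*d^2 - 13.732*d + 2.5536)/(57.9121*d^4 - 38.3544*d^3 + 37.3992*d^2 - 10.2816*d + 4.1616)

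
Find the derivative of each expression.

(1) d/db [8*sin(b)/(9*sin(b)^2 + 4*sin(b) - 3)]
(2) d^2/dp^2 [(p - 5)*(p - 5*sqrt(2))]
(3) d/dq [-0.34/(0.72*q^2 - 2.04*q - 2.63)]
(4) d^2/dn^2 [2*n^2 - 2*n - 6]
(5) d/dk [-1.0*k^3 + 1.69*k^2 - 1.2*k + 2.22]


(1) = 24*(3*cos(b)^2 - 4)*cos(b)/(9*sin(b)^2 + 4*sin(b) - 3)^2
(2) = 2
(3) = (0.4896*q - 0.6936)/(-0.72*q^2 + 2.04*q + 2.63)^2
(4) = 4
(5) = -3.0*k^2 + 3.38*k - 1.2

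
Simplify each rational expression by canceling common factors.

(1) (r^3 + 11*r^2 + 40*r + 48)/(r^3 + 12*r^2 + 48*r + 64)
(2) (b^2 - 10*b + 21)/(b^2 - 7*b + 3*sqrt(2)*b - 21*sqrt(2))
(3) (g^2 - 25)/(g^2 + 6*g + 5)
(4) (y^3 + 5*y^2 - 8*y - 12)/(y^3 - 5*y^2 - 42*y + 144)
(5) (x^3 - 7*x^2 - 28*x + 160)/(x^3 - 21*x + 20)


(1) = (r + 3)/(r + 4)
(2) = (b - 3)/(b + 3*sqrt(2))
(3) = (g - 5)/(g + 1)
(4) = (y^2 - y - 2)/(y^2 - 11*y + 24)
(5) = (x - 8)/(x - 1)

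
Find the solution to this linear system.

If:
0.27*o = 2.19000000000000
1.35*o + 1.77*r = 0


Then:
o = 8.11
r = -6.19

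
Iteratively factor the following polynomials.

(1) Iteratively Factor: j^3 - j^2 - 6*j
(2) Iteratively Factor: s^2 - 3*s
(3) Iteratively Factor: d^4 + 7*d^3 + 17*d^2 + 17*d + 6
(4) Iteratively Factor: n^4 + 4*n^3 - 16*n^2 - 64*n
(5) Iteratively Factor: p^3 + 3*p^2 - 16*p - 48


(1) = (j - 3)*(j^2 + 2*j) = j*(j - 3)*(j + 2)
(2) = (s - 3)*(s)
(3) = (d + 1)*(d^3 + 6*d^2 + 11*d + 6) = (d + 1)^2*(d^2 + 5*d + 6) = (d + 1)^2*(d + 3)*(d + 2)
(4) = (n)*(n^3 + 4*n^2 - 16*n - 64) = n*(n - 4)*(n^2 + 8*n + 16) = n*(n - 4)*(n + 4)*(n + 4)
(5) = (p - 4)*(p^2 + 7*p + 12) = (p - 4)*(p + 4)*(p + 3)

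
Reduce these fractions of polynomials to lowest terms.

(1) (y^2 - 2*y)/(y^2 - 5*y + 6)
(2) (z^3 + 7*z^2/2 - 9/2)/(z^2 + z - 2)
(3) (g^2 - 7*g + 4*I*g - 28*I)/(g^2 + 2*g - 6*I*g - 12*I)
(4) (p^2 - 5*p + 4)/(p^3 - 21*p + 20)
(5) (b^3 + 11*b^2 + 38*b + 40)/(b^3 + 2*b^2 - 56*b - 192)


(1) = y/(y - 3)
(2) = (2*z^2 + 9*z + 9)/(2*z + 4)
(3) = (g^2 + g*(-7 + 4*I) - 28*I)/(g^2 + g*(2 - 6*I) - 12*I)
(4) = 1/(p + 5)
(5) = (b^2 + 7*b + 10)/(b^2 - 2*b - 48)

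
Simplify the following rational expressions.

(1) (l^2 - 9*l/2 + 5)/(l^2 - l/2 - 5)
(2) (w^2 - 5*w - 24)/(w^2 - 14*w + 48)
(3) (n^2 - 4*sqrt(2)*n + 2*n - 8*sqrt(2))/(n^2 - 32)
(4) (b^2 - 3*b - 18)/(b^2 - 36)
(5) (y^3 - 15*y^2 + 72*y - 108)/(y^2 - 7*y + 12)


(1) = (l - 2)/(l + 2)
(2) = (w + 3)/(w - 6)
(3) = (n + 2)/(n + 4*sqrt(2))
(4) = (b + 3)/(b + 6)
(5) = (y^2 - 12*y + 36)/(y - 4)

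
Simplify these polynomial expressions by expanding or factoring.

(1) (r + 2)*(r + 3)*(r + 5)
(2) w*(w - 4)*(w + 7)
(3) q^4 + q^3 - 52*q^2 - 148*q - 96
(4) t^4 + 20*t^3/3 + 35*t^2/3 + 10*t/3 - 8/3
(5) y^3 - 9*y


(1) = r^3 + 10*r^2 + 31*r + 30
(2) = w^3 + 3*w^2 - 28*w
(3) = (q - 8)*(q + 1)*(q + 2)*(q + 6)
(4) = (t - 1/3)*(t + 1)*(t + 2)*(t + 4)
(5) = y*(y - 3)*(y + 3)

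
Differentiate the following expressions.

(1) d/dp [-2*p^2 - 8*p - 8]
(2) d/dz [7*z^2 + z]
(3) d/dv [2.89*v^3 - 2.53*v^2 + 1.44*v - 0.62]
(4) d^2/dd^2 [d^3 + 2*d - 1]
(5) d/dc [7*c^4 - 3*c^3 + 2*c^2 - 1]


(1) = -4*p - 8
(2) = 14*z + 1
(3) = 8.67*v^2 - 5.06*v + 1.44
(4) = 6*d
(5) = c*(28*c^2 - 9*c + 4)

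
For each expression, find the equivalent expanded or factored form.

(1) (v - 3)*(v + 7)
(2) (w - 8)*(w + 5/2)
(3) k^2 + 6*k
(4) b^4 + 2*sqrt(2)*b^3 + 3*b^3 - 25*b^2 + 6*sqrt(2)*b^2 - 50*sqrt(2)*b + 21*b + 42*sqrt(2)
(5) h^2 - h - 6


(1) = v^2 + 4*v - 21
(2) = w^2 - 11*w/2 - 20
(3) = k*(k + 6)
(4) = (b - 3)*(b - 1)*(b + 7)*(b + 2*sqrt(2))
(5) = (h - 3)*(h + 2)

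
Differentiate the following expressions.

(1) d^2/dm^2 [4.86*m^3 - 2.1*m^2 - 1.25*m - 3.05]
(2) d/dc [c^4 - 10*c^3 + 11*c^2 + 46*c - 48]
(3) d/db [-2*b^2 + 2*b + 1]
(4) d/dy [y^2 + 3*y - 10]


(1) = 29.16*m - 4.2
(2) = 4*c^3 - 30*c^2 + 22*c + 46
(3) = 2 - 4*b
(4) = 2*y + 3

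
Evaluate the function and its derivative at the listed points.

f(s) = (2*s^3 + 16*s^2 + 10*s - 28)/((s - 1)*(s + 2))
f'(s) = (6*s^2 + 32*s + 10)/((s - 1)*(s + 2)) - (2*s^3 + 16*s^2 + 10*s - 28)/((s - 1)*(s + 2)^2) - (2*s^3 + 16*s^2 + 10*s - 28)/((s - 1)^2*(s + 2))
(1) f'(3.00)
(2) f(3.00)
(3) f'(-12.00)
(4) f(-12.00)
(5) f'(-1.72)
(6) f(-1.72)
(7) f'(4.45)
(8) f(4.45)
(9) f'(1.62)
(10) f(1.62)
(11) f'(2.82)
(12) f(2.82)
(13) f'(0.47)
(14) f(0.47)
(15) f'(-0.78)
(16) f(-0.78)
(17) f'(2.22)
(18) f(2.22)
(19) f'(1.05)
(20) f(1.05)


(1) = 2.00
(2) = 20.00
(3) = 2.00
(4) = -10.00
(5) = 2.00
(6) = 10.56
(7) = 2.00
(8) = 22.90
(9) = 2.00
(10) = 17.24
(11) = 2.00
(12) = 19.64
(13) = 2.00
(14) = 14.94
(15) = 2.00
(16) = 12.44
(17) = 2.00
(18) = 18.44
(19) = 2.00
(20) = 16.10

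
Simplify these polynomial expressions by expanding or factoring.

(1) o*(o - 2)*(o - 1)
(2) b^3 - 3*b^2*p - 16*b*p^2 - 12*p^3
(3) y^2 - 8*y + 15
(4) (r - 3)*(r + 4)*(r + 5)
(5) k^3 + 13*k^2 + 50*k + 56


(1) = o^3 - 3*o^2 + 2*o
(2) = (b - 6*p)*(b + p)*(b + 2*p)
(3) = (y - 5)*(y - 3)
(4) = r^3 + 6*r^2 - 7*r - 60
(5) = (k + 2)*(k + 4)*(k + 7)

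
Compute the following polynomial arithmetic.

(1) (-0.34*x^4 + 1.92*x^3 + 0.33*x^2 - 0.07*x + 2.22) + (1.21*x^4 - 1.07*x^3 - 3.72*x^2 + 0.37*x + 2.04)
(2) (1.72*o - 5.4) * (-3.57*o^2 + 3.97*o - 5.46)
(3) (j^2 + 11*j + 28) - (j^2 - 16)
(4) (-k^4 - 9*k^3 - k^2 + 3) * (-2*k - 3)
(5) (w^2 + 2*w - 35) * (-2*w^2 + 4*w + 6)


(1) = 0.87*x^4 + 0.85*x^3 - 3.39*x^2 + 0.3*x + 4.26
(2) = -6.1404*o^3 + 26.1064*o^2 - 30.8292*o + 29.484
(3) = 11*j + 44
(4) = 2*k^5 + 21*k^4 + 29*k^3 + 3*k^2 - 6*k - 9
(5) = -2*w^4 + 84*w^2 - 128*w - 210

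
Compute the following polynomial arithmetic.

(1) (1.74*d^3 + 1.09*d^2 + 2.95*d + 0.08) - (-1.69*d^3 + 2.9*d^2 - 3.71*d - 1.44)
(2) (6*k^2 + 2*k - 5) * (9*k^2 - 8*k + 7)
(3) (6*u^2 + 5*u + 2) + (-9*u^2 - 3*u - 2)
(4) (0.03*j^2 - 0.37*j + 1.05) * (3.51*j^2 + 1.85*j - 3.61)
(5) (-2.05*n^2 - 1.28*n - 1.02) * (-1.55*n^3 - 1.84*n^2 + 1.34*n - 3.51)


(1) = 3.43*d^3 - 1.81*d^2 + 6.66*d + 1.52
(2) = 54*k^4 - 30*k^3 - 19*k^2 + 54*k - 35
(3) = -3*u^2 + 2*u
(4) = 0.1053*j^4 - 1.2432*j^3 + 2.8927*j^2 + 3.2782*j - 3.7905
(5) = 3.1775*n^5 + 5.756*n^4 + 1.1892*n^3 + 7.3571*n^2 + 3.126*n + 3.5802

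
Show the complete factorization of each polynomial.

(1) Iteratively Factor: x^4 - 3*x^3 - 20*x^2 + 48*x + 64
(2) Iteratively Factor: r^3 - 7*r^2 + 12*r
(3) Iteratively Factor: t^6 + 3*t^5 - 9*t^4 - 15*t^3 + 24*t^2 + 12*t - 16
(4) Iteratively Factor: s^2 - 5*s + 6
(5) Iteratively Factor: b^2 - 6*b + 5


(1) = (x - 4)*(x^3 + x^2 - 16*x - 16) = (x - 4)^2*(x^2 + 5*x + 4) = (x - 4)^2*(x + 4)*(x + 1)
(2) = (r)*(r^2 - 7*r + 12) = r*(r - 3)*(r - 4)
(3) = (t + 4)*(t^5 - t^4 - 5*t^3 + 5*t^2 + 4*t - 4) = (t + 1)*(t + 4)*(t^4 - 2*t^3 - 3*t^2 + 8*t - 4) = (t + 1)*(t + 2)*(t + 4)*(t^3 - 4*t^2 + 5*t - 2) = (t - 1)*(t + 1)*(t + 2)*(t + 4)*(t^2 - 3*t + 2) = (t - 2)*(t - 1)*(t + 1)*(t + 2)*(t + 4)*(t - 1)
(4) = (s - 3)*(s - 2)
(5) = (b - 1)*(b - 5)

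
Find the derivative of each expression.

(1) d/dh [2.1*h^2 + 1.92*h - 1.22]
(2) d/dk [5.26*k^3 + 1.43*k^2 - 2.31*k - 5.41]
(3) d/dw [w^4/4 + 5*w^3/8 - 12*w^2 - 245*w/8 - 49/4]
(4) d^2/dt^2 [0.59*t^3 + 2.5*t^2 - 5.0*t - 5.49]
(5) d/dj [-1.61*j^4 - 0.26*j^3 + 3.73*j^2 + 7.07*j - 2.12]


(1) = 4.2*h + 1.92
(2) = 15.78*k^2 + 2.86*k - 2.31
(3) = w^3 + 15*w^2/8 - 24*w - 245/8
(4) = 3.54*t + 5.0
(5) = -6.44*j^3 - 0.78*j^2 + 7.46*j + 7.07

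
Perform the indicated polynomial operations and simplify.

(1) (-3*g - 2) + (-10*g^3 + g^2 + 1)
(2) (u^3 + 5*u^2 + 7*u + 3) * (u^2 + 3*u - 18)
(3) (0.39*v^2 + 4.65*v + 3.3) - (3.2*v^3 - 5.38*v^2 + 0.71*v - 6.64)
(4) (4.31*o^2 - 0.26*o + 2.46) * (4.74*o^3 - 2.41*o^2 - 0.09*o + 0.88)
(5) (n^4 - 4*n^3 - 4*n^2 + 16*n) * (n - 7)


(1) = -10*g^3 + g^2 - 3*g - 1
(2) = u^5 + 8*u^4 + 4*u^3 - 66*u^2 - 117*u - 54
(3) = -3.2*v^3 + 5.77*v^2 + 3.94*v + 9.94
(4) = 20.4294*o^5 - 11.6195*o^4 + 11.8991*o^3 - 2.1124*o^2 - 0.4502*o + 2.1648
(5) = n^5 - 11*n^4 + 24*n^3 + 44*n^2 - 112*n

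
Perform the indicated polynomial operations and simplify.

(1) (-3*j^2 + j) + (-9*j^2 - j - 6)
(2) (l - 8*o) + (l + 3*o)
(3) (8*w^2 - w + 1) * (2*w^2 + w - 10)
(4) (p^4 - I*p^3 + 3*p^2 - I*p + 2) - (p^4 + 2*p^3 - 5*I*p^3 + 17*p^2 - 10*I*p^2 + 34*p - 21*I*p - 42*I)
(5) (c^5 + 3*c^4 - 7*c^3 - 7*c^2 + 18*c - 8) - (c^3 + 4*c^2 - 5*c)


(1) = -12*j^2 - 6
(2) = 2*l - 5*o
(3) = 16*w^4 + 6*w^3 - 79*w^2 + 11*w - 10
(4) = -2*p^3 + 4*I*p^3 - 14*p^2 + 10*I*p^2 - 34*p + 20*I*p + 2 + 42*I
(5) = c^5 + 3*c^4 - 8*c^3 - 11*c^2 + 23*c - 8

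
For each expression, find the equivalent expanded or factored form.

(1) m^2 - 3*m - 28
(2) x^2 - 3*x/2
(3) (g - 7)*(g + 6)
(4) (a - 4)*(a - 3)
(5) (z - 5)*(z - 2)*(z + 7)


(1) = (m - 7)*(m + 4)
(2) = x*(x - 3/2)
(3) = g^2 - g - 42
(4) = a^2 - 7*a + 12
(5) = z^3 - 39*z + 70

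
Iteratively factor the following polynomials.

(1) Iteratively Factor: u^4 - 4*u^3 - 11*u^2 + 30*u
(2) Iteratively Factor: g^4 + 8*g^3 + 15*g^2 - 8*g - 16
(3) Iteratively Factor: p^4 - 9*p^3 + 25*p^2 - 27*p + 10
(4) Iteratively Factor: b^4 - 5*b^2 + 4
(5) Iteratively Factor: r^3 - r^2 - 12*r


(1) = (u + 3)*(u^3 - 7*u^2 + 10*u) = u*(u + 3)*(u^2 - 7*u + 10) = u*(u - 2)*(u + 3)*(u - 5)
(2) = (g + 4)*(g^3 + 4*g^2 - g - 4) = (g - 1)*(g + 4)*(g^2 + 5*g + 4) = (g - 1)*(g + 1)*(g + 4)*(g + 4)
(3) = (p - 1)*(p^3 - 8*p^2 + 17*p - 10) = (p - 1)^2*(p^2 - 7*p + 10) = (p - 5)*(p - 1)^2*(p - 2)
(4) = (b + 1)*(b^3 - b^2 - 4*b + 4) = (b - 1)*(b + 1)*(b^2 - 4) = (b - 2)*(b - 1)*(b + 1)*(b + 2)
(5) = (r)*(r^2 - r - 12) = r*(r + 3)*(r - 4)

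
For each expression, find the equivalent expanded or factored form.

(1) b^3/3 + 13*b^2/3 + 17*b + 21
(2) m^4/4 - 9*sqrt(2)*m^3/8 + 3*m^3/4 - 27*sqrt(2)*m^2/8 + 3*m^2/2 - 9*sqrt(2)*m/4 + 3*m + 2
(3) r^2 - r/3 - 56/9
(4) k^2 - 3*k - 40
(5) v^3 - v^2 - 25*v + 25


(1) = (b/3 + 1)*(b + 3)*(b + 7)
(2) = (m/2 + 1/2)*(m/2 + 1)*(m - 4*sqrt(2))*(m - sqrt(2)/2)
(3) = (r - 8/3)*(r + 7/3)
(4) = (k - 8)*(k + 5)
(5) = (v - 5)*(v - 1)*(v + 5)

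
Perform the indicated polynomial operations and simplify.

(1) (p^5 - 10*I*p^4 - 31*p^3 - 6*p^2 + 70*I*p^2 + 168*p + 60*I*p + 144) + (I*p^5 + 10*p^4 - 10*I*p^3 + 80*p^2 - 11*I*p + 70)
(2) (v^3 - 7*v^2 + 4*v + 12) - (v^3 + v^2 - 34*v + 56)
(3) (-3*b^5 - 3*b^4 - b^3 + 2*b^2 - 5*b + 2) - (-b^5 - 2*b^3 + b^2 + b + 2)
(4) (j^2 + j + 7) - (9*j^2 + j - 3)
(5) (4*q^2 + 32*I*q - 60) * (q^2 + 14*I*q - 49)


(1) = p^5 + I*p^5 + 10*p^4 - 10*I*p^4 - 31*p^3 - 10*I*p^3 + 74*p^2 + 70*I*p^2 + 168*p + 49*I*p + 214
(2) = -8*v^2 + 38*v - 44
(3) = -2*b^5 - 3*b^4 + b^3 + b^2 - 6*b
(4) = 10 - 8*j^2
(5) = 4*q^4 + 88*I*q^3 - 704*q^2 - 2408*I*q + 2940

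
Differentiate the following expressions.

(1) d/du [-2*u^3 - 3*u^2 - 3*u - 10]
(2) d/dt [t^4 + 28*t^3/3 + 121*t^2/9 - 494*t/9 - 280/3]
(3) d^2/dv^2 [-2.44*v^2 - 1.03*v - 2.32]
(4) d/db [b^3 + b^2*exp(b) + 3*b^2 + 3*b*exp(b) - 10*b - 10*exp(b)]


(1) = -6*u^2 - 6*u - 3
(2) = 4*t^3 + 28*t^2 + 242*t/9 - 494/9
(3) = -4.88000000000000
(4) = b^2*exp(b) + 3*b^2 + 5*b*exp(b) + 6*b - 7*exp(b) - 10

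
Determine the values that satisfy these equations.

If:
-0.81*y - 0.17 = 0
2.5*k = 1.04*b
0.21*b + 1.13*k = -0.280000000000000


Then:
b = -0.41
k = -0.17
y = -0.21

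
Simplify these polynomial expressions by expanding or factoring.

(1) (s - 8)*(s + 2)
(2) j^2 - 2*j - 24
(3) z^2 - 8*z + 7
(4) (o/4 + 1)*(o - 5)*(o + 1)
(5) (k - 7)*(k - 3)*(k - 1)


(1) = s^2 - 6*s - 16
(2) = (j - 6)*(j + 4)
(3) = (z - 7)*(z - 1)
(4) = o^3/4 - 21*o/4 - 5
(5) = k^3 - 11*k^2 + 31*k - 21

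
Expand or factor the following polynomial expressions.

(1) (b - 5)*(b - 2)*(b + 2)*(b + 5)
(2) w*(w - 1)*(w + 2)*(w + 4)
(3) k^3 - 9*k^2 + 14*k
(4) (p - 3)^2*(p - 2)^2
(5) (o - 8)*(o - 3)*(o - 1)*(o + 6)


(1) = b^4 - 29*b^2 + 100
(2) = w^4 + 5*w^3 + 2*w^2 - 8*w
(3) = k*(k - 7)*(k - 2)
(4) = p^4 - 10*p^3 + 37*p^2 - 60*p + 36
(5) = o^4 - 6*o^3 - 37*o^2 + 186*o - 144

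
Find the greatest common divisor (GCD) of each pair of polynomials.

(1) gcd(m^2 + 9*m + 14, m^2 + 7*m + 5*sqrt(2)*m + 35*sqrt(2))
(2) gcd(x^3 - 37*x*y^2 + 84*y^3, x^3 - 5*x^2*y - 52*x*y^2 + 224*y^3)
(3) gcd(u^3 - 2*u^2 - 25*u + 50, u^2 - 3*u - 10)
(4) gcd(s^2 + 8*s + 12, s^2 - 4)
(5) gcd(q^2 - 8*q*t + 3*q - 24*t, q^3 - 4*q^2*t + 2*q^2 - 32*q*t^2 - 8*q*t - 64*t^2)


(1) = m + 7
(2) = gcd((x - 4*y)*(x - 3*y)*(x + 7*y), (x - 8*y)*(x - 4*y)*(x + 7*y)) = x^2 + 3*x*y - 28*y^2
(3) = u - 5
(4) = s + 2
(5) = gcd((q + 3)*(q - 8*t), (q + 2)*(q - 8*t)*(q + 4*t)) = q - 8*t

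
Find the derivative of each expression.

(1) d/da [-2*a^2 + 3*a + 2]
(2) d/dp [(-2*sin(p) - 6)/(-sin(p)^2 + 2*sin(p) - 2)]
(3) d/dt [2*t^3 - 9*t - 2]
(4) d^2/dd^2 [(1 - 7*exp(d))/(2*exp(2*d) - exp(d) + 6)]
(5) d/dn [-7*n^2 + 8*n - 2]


(1) = 3 - 4*a
(2) = 2*(-6*sin(p) + cos(p)^2 + 7)*cos(p)/(sin(p)^2 - 2*sin(p) + 2)^2
(3) = 6*t^2 - 9
(4) = (-28*exp(4*d) + 2*exp(3*d) + 498*exp(2*d) - 89*exp(d) - 246)*exp(d)/(8*exp(6*d) - 12*exp(5*d) + 78*exp(4*d) - 73*exp(3*d) + 234*exp(2*d) - 108*exp(d) + 216)
(5) = 8 - 14*n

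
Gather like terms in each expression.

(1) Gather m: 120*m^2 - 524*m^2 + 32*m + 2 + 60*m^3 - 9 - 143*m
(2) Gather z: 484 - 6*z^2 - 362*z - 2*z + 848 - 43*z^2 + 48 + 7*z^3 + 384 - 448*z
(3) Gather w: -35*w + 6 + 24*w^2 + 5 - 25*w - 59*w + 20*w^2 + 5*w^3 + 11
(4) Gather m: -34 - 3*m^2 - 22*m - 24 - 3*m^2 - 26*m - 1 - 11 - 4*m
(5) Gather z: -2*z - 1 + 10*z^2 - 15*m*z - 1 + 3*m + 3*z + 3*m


(1) = 60*m^3 - 404*m^2 - 111*m - 7
(2) = 7*z^3 - 49*z^2 - 812*z + 1764
(3) = 5*w^3 + 44*w^2 - 119*w + 22
(4) = -6*m^2 - 52*m - 70
(5) = 6*m + 10*z^2 + z*(1 - 15*m) - 2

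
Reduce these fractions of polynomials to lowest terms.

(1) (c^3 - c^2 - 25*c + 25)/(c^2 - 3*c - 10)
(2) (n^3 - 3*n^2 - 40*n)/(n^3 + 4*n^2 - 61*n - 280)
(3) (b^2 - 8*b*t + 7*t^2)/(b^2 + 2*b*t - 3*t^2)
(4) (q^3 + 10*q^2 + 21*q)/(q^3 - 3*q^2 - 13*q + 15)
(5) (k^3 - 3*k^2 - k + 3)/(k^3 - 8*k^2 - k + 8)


(1) = (c^2 + 4*c - 5)/(c + 2)
(2) = n/(n + 7)
(3) = (b - 7*t)/(b + 3*t)
(4) = (q^2 + 7*q)/(q^2 - 6*q + 5)
(5) = (k - 3)/(k - 8)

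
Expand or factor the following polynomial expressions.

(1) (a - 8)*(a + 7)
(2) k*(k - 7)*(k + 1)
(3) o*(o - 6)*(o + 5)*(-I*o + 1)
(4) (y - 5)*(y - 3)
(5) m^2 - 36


(1) = a^2 - a - 56
(2) = k^3 - 6*k^2 - 7*k
(3) = -I*o^4 + o^3 + I*o^3 - o^2 + 30*I*o^2 - 30*o
(4) = y^2 - 8*y + 15
(5) = (m - 6)*(m + 6)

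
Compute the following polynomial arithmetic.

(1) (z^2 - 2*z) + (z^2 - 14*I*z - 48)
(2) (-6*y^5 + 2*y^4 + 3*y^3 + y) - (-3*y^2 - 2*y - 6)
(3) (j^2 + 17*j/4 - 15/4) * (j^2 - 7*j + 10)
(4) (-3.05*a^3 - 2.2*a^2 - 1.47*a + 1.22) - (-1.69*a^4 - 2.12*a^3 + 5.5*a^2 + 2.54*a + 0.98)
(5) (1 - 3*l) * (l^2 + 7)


(1) = 2*z^2 - 2*z - 14*I*z - 48
(2) = -6*y^5 + 2*y^4 + 3*y^3 + 3*y^2 + 3*y + 6
(3) = j^4 - 11*j^3/4 - 47*j^2/2 + 275*j/4 - 75/2
(4) = 1.69*a^4 - 0.93*a^3 - 7.7*a^2 - 4.01*a + 0.24
(5) = -3*l^3 + l^2 - 21*l + 7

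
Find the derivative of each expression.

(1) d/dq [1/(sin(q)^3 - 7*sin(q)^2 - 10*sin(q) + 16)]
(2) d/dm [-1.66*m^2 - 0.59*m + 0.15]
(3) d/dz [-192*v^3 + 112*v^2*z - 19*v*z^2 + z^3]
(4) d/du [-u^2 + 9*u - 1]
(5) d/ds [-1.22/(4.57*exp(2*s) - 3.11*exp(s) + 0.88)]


(1) = (-3*sin(q)^2 + 14*sin(q) + 10)*cos(q)/(sin(q)^3 - 7*sin(q)^2 - 10*sin(q) + 16)^2
(2) = -3.32*m - 0.59
(3) = 112*v^2 - 38*v*z + 3*z^2
(4) = 9 - 2*u
(5) = (11.1508*exp(s) - 3.7942)*exp(s)/(4.57*exp(2*s) - 3.11*exp(s) + 0.88)^2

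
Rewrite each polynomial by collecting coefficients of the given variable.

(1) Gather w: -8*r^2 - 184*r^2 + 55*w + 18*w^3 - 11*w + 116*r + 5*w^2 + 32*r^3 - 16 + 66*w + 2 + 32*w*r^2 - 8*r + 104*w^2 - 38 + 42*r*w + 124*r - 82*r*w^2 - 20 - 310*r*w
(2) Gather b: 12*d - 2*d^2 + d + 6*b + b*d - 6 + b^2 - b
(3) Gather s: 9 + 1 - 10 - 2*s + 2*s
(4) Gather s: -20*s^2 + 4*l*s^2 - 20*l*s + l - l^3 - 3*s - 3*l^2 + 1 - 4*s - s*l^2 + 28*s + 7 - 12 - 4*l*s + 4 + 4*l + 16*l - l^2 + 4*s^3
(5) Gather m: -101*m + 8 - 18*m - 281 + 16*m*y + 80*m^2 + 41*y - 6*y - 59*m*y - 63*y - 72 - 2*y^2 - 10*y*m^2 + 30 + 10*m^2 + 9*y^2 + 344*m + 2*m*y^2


(1) = 32*r^3 - 192*r^2 + 232*r + 18*w^3 + w^2*(109 - 82*r) + w*(32*r^2 - 268*r + 110) - 72
(2) = b^2 + b*(d + 5) - 2*d^2 + 13*d - 6
(3) = 0
(4) = -l^3 - 4*l^2 + 21*l + 4*s^3 + s^2*(4*l - 20) + s*(-l^2 - 24*l + 21)
(5) = m^2*(90 - 10*y) + m*(2*y^2 - 43*y + 225) + 7*y^2 - 28*y - 315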